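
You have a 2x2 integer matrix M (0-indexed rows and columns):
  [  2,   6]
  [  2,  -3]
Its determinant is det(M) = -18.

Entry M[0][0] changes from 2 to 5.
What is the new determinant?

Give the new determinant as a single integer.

Answer: -27

Derivation:
det is linear in row 0: changing M[0][0] by delta changes det by delta * cofactor(0,0).
Cofactor C_00 = (-1)^(0+0) * minor(0,0) = -3
Entry delta = 5 - 2 = 3
Det delta = 3 * -3 = -9
New det = -18 + -9 = -27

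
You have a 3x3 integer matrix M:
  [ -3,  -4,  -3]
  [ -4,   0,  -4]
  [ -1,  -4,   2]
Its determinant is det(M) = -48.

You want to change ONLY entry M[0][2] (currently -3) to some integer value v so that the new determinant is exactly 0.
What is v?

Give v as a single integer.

Answer: 0

Derivation:
det is linear in entry M[0][2]: det = old_det + (v - -3) * C_02
Cofactor C_02 = 16
Want det = 0: -48 + (v - -3) * 16 = 0
  (v - -3) = 48 / 16 = 3
  v = -3 + (3) = 0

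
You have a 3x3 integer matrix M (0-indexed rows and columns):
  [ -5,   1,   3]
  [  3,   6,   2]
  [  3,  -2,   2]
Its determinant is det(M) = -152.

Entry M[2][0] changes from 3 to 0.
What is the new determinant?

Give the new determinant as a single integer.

Answer: -104

Derivation:
det is linear in row 2: changing M[2][0] by delta changes det by delta * cofactor(2,0).
Cofactor C_20 = (-1)^(2+0) * minor(2,0) = -16
Entry delta = 0 - 3 = -3
Det delta = -3 * -16 = 48
New det = -152 + 48 = -104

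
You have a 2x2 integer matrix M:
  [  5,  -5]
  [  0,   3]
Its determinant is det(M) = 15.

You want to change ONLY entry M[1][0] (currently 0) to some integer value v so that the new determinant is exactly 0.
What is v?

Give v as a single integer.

det is linear in entry M[1][0]: det = old_det + (v - 0) * C_10
Cofactor C_10 = 5
Want det = 0: 15 + (v - 0) * 5 = 0
  (v - 0) = -15 / 5 = -3
  v = 0 + (-3) = -3

Answer: -3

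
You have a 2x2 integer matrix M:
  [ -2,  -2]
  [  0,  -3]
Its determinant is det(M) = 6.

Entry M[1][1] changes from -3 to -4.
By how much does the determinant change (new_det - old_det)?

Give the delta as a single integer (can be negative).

Answer: 2

Derivation:
Cofactor C_11 = -2
Entry delta = -4 - -3 = -1
Det delta = entry_delta * cofactor = -1 * -2 = 2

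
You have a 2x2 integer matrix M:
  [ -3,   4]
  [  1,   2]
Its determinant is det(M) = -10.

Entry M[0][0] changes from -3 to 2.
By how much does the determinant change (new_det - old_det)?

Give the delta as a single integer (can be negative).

Answer: 10

Derivation:
Cofactor C_00 = 2
Entry delta = 2 - -3 = 5
Det delta = entry_delta * cofactor = 5 * 2 = 10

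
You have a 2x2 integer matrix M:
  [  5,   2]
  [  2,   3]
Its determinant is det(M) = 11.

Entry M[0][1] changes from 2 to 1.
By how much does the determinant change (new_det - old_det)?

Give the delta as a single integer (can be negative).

Answer: 2

Derivation:
Cofactor C_01 = -2
Entry delta = 1 - 2 = -1
Det delta = entry_delta * cofactor = -1 * -2 = 2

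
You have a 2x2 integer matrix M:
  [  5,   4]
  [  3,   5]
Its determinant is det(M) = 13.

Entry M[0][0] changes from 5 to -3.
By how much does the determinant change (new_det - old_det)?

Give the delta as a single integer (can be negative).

Answer: -40

Derivation:
Cofactor C_00 = 5
Entry delta = -3 - 5 = -8
Det delta = entry_delta * cofactor = -8 * 5 = -40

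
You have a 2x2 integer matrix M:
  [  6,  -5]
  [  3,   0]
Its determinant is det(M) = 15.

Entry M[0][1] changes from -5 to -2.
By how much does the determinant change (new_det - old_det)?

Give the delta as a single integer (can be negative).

Cofactor C_01 = -3
Entry delta = -2 - -5 = 3
Det delta = entry_delta * cofactor = 3 * -3 = -9

Answer: -9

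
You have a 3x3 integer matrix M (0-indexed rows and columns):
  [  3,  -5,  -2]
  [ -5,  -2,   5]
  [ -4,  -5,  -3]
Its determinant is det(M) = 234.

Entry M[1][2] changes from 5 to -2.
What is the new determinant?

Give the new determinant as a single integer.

det is linear in row 1: changing M[1][2] by delta changes det by delta * cofactor(1,2).
Cofactor C_12 = (-1)^(1+2) * minor(1,2) = 35
Entry delta = -2 - 5 = -7
Det delta = -7 * 35 = -245
New det = 234 + -245 = -11

Answer: -11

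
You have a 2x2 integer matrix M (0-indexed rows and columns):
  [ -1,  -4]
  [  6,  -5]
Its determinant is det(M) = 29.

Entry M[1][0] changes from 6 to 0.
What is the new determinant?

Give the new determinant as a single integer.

Answer: 5

Derivation:
det is linear in row 1: changing M[1][0] by delta changes det by delta * cofactor(1,0).
Cofactor C_10 = (-1)^(1+0) * minor(1,0) = 4
Entry delta = 0 - 6 = -6
Det delta = -6 * 4 = -24
New det = 29 + -24 = 5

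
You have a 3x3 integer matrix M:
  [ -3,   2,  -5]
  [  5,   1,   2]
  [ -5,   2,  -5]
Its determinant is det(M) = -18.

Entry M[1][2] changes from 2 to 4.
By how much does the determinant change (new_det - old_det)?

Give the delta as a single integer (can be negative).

Cofactor C_12 = -4
Entry delta = 4 - 2 = 2
Det delta = entry_delta * cofactor = 2 * -4 = -8

Answer: -8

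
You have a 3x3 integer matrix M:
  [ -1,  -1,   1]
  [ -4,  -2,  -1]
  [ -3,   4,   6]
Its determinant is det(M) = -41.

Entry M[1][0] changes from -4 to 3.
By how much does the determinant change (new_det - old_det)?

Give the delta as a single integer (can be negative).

Answer: 70

Derivation:
Cofactor C_10 = 10
Entry delta = 3 - -4 = 7
Det delta = entry_delta * cofactor = 7 * 10 = 70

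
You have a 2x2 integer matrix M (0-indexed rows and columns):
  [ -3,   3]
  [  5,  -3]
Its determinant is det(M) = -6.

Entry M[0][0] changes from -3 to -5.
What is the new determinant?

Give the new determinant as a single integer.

det is linear in row 0: changing M[0][0] by delta changes det by delta * cofactor(0,0).
Cofactor C_00 = (-1)^(0+0) * minor(0,0) = -3
Entry delta = -5 - -3 = -2
Det delta = -2 * -3 = 6
New det = -6 + 6 = 0

Answer: 0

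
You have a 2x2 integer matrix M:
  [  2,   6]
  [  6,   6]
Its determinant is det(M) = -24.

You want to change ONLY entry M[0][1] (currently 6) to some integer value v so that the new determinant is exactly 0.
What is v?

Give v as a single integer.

Answer: 2

Derivation:
det is linear in entry M[0][1]: det = old_det + (v - 6) * C_01
Cofactor C_01 = -6
Want det = 0: -24 + (v - 6) * -6 = 0
  (v - 6) = 24 / -6 = -4
  v = 6 + (-4) = 2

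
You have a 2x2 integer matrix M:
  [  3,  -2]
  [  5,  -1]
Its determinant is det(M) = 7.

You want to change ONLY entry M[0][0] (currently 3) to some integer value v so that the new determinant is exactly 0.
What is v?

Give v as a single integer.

Answer: 10

Derivation:
det is linear in entry M[0][0]: det = old_det + (v - 3) * C_00
Cofactor C_00 = -1
Want det = 0: 7 + (v - 3) * -1 = 0
  (v - 3) = -7 / -1 = 7
  v = 3 + (7) = 10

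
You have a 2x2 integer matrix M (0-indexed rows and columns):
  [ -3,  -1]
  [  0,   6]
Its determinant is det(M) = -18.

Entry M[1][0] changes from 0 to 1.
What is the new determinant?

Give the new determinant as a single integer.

det is linear in row 1: changing M[1][0] by delta changes det by delta * cofactor(1,0).
Cofactor C_10 = (-1)^(1+0) * minor(1,0) = 1
Entry delta = 1 - 0 = 1
Det delta = 1 * 1 = 1
New det = -18 + 1 = -17

Answer: -17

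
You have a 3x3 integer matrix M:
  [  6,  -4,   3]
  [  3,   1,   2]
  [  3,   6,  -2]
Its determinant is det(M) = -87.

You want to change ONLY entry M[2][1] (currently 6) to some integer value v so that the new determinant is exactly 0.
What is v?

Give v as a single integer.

Answer: -23

Derivation:
det is linear in entry M[2][1]: det = old_det + (v - 6) * C_21
Cofactor C_21 = -3
Want det = 0: -87 + (v - 6) * -3 = 0
  (v - 6) = 87 / -3 = -29
  v = 6 + (-29) = -23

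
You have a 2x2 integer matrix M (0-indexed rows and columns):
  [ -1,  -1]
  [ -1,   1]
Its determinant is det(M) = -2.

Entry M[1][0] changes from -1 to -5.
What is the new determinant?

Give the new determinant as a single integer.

det is linear in row 1: changing M[1][0] by delta changes det by delta * cofactor(1,0).
Cofactor C_10 = (-1)^(1+0) * minor(1,0) = 1
Entry delta = -5 - -1 = -4
Det delta = -4 * 1 = -4
New det = -2 + -4 = -6

Answer: -6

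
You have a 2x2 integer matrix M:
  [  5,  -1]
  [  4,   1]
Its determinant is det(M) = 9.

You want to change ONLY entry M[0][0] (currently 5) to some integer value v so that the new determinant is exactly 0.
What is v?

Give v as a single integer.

det is linear in entry M[0][0]: det = old_det + (v - 5) * C_00
Cofactor C_00 = 1
Want det = 0: 9 + (v - 5) * 1 = 0
  (v - 5) = -9 / 1 = -9
  v = 5 + (-9) = -4

Answer: -4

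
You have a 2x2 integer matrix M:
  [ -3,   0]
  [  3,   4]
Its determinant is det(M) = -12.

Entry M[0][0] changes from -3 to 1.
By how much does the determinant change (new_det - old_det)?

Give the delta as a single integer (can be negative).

Cofactor C_00 = 4
Entry delta = 1 - -3 = 4
Det delta = entry_delta * cofactor = 4 * 4 = 16

Answer: 16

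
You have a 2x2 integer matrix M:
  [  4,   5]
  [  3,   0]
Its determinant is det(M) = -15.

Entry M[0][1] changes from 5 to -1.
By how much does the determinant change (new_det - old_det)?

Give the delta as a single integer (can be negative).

Answer: 18

Derivation:
Cofactor C_01 = -3
Entry delta = -1 - 5 = -6
Det delta = entry_delta * cofactor = -6 * -3 = 18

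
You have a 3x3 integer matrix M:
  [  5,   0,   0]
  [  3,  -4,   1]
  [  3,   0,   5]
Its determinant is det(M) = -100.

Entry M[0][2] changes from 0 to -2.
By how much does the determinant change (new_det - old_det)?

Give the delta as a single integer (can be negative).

Answer: -24

Derivation:
Cofactor C_02 = 12
Entry delta = -2 - 0 = -2
Det delta = entry_delta * cofactor = -2 * 12 = -24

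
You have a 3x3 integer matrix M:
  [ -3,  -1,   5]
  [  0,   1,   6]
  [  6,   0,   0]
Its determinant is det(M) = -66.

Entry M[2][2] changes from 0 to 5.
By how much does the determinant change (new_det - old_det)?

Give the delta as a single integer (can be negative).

Answer: -15

Derivation:
Cofactor C_22 = -3
Entry delta = 5 - 0 = 5
Det delta = entry_delta * cofactor = 5 * -3 = -15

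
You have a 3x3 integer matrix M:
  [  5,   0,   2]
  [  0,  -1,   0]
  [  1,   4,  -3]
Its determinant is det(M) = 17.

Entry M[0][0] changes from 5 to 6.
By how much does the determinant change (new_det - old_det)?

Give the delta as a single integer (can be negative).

Answer: 3

Derivation:
Cofactor C_00 = 3
Entry delta = 6 - 5 = 1
Det delta = entry_delta * cofactor = 1 * 3 = 3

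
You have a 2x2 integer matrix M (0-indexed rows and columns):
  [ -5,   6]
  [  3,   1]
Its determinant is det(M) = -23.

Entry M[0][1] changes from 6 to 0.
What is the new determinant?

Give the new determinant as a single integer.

det is linear in row 0: changing M[0][1] by delta changes det by delta * cofactor(0,1).
Cofactor C_01 = (-1)^(0+1) * minor(0,1) = -3
Entry delta = 0 - 6 = -6
Det delta = -6 * -3 = 18
New det = -23 + 18 = -5

Answer: -5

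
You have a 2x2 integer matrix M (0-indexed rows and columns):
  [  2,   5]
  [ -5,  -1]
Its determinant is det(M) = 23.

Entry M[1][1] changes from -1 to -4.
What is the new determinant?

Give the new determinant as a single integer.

det is linear in row 1: changing M[1][1] by delta changes det by delta * cofactor(1,1).
Cofactor C_11 = (-1)^(1+1) * minor(1,1) = 2
Entry delta = -4 - -1 = -3
Det delta = -3 * 2 = -6
New det = 23 + -6 = 17

Answer: 17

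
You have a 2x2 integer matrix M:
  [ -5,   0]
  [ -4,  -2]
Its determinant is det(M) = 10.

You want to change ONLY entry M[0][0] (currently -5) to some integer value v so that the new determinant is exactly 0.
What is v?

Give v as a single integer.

det is linear in entry M[0][0]: det = old_det + (v - -5) * C_00
Cofactor C_00 = -2
Want det = 0: 10 + (v - -5) * -2 = 0
  (v - -5) = -10 / -2 = 5
  v = -5 + (5) = 0

Answer: 0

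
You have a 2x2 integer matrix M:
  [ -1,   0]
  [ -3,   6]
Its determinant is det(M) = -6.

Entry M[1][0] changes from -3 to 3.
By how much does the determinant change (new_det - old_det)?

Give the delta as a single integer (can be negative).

Cofactor C_10 = 0
Entry delta = 3 - -3 = 6
Det delta = entry_delta * cofactor = 6 * 0 = 0

Answer: 0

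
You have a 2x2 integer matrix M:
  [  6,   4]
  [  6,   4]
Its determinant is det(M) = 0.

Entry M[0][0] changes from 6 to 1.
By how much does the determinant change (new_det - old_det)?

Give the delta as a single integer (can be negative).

Answer: -20

Derivation:
Cofactor C_00 = 4
Entry delta = 1 - 6 = -5
Det delta = entry_delta * cofactor = -5 * 4 = -20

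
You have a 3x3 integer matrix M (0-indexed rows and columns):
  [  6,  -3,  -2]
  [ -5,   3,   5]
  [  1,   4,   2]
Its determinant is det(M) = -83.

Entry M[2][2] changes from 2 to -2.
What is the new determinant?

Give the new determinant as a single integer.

det is linear in row 2: changing M[2][2] by delta changes det by delta * cofactor(2,2).
Cofactor C_22 = (-1)^(2+2) * minor(2,2) = 3
Entry delta = -2 - 2 = -4
Det delta = -4 * 3 = -12
New det = -83 + -12 = -95

Answer: -95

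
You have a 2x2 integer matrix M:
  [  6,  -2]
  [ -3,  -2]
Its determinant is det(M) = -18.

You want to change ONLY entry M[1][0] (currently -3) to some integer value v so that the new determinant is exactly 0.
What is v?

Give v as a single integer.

det is linear in entry M[1][0]: det = old_det + (v - -3) * C_10
Cofactor C_10 = 2
Want det = 0: -18 + (v - -3) * 2 = 0
  (v - -3) = 18 / 2 = 9
  v = -3 + (9) = 6

Answer: 6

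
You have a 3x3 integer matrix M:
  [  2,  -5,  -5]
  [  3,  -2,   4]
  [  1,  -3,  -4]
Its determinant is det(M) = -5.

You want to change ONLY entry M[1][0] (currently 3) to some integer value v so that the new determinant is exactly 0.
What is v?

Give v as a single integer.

Answer: 2

Derivation:
det is linear in entry M[1][0]: det = old_det + (v - 3) * C_10
Cofactor C_10 = -5
Want det = 0: -5 + (v - 3) * -5 = 0
  (v - 3) = 5 / -5 = -1
  v = 3 + (-1) = 2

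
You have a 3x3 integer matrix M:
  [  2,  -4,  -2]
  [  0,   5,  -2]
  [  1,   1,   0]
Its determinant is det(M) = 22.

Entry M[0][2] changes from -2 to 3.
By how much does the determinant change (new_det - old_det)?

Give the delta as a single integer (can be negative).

Cofactor C_02 = -5
Entry delta = 3 - -2 = 5
Det delta = entry_delta * cofactor = 5 * -5 = -25

Answer: -25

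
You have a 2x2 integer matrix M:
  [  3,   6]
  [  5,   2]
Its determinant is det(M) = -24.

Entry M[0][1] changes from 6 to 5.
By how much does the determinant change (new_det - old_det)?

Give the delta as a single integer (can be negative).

Answer: 5

Derivation:
Cofactor C_01 = -5
Entry delta = 5 - 6 = -1
Det delta = entry_delta * cofactor = -1 * -5 = 5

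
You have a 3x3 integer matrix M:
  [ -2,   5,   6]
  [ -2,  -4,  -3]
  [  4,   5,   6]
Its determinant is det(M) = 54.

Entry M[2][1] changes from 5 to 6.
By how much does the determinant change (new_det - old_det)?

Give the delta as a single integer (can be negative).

Answer: -18

Derivation:
Cofactor C_21 = -18
Entry delta = 6 - 5 = 1
Det delta = entry_delta * cofactor = 1 * -18 = -18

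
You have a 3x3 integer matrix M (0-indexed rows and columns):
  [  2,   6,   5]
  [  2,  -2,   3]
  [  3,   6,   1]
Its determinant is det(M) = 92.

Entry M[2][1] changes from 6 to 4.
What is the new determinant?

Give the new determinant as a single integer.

Answer: 84

Derivation:
det is linear in row 2: changing M[2][1] by delta changes det by delta * cofactor(2,1).
Cofactor C_21 = (-1)^(2+1) * minor(2,1) = 4
Entry delta = 4 - 6 = -2
Det delta = -2 * 4 = -8
New det = 92 + -8 = 84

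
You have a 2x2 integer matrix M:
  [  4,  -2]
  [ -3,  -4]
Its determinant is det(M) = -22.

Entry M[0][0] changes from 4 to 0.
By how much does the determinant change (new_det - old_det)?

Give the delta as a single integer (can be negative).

Answer: 16

Derivation:
Cofactor C_00 = -4
Entry delta = 0 - 4 = -4
Det delta = entry_delta * cofactor = -4 * -4 = 16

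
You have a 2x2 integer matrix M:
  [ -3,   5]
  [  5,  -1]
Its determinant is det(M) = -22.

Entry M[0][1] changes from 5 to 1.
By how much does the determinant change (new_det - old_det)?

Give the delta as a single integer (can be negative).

Cofactor C_01 = -5
Entry delta = 1 - 5 = -4
Det delta = entry_delta * cofactor = -4 * -5 = 20

Answer: 20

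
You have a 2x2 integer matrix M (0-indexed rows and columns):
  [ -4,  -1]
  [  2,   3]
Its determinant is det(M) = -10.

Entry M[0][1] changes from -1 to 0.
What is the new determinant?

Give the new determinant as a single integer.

Answer: -12

Derivation:
det is linear in row 0: changing M[0][1] by delta changes det by delta * cofactor(0,1).
Cofactor C_01 = (-1)^(0+1) * minor(0,1) = -2
Entry delta = 0 - -1 = 1
Det delta = 1 * -2 = -2
New det = -10 + -2 = -12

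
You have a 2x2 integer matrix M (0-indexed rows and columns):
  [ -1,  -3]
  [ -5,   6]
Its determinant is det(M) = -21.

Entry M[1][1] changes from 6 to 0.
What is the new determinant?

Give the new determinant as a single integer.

Answer: -15

Derivation:
det is linear in row 1: changing M[1][1] by delta changes det by delta * cofactor(1,1).
Cofactor C_11 = (-1)^(1+1) * minor(1,1) = -1
Entry delta = 0 - 6 = -6
Det delta = -6 * -1 = 6
New det = -21 + 6 = -15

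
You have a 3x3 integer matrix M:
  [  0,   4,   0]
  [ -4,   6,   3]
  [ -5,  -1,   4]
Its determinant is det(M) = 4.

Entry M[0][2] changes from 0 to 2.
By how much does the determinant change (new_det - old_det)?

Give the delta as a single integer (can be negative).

Answer: 68

Derivation:
Cofactor C_02 = 34
Entry delta = 2 - 0 = 2
Det delta = entry_delta * cofactor = 2 * 34 = 68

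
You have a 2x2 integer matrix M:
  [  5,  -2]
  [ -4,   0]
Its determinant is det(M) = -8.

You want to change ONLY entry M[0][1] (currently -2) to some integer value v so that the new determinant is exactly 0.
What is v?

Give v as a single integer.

det is linear in entry M[0][1]: det = old_det + (v - -2) * C_01
Cofactor C_01 = 4
Want det = 0: -8 + (v - -2) * 4 = 0
  (v - -2) = 8 / 4 = 2
  v = -2 + (2) = 0

Answer: 0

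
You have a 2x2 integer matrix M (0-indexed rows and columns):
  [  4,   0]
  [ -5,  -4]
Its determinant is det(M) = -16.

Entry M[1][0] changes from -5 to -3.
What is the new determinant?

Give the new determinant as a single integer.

Answer: -16

Derivation:
det is linear in row 1: changing M[1][0] by delta changes det by delta * cofactor(1,0).
Cofactor C_10 = (-1)^(1+0) * minor(1,0) = 0
Entry delta = -3 - -5 = 2
Det delta = 2 * 0 = 0
New det = -16 + 0 = -16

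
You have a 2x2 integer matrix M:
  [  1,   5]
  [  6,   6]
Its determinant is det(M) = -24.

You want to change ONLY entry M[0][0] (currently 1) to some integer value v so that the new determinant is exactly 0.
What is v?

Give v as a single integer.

det is linear in entry M[0][0]: det = old_det + (v - 1) * C_00
Cofactor C_00 = 6
Want det = 0: -24 + (v - 1) * 6 = 0
  (v - 1) = 24 / 6 = 4
  v = 1 + (4) = 5

Answer: 5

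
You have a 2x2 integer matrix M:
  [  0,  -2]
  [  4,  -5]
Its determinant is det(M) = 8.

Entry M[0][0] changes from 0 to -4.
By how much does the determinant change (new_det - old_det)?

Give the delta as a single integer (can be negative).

Answer: 20

Derivation:
Cofactor C_00 = -5
Entry delta = -4 - 0 = -4
Det delta = entry_delta * cofactor = -4 * -5 = 20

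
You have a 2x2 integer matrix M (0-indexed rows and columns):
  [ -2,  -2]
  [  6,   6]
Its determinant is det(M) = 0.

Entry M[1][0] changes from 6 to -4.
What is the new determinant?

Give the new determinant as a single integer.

Answer: -20

Derivation:
det is linear in row 1: changing M[1][0] by delta changes det by delta * cofactor(1,0).
Cofactor C_10 = (-1)^(1+0) * minor(1,0) = 2
Entry delta = -4 - 6 = -10
Det delta = -10 * 2 = -20
New det = 0 + -20 = -20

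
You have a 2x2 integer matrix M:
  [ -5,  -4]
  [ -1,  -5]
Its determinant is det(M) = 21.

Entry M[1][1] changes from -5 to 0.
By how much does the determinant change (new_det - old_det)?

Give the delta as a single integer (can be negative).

Answer: -25

Derivation:
Cofactor C_11 = -5
Entry delta = 0 - -5 = 5
Det delta = entry_delta * cofactor = 5 * -5 = -25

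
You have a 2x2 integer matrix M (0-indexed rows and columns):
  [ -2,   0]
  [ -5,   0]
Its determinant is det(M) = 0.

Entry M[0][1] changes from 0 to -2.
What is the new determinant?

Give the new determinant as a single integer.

Answer: -10

Derivation:
det is linear in row 0: changing M[0][1] by delta changes det by delta * cofactor(0,1).
Cofactor C_01 = (-1)^(0+1) * minor(0,1) = 5
Entry delta = -2 - 0 = -2
Det delta = -2 * 5 = -10
New det = 0 + -10 = -10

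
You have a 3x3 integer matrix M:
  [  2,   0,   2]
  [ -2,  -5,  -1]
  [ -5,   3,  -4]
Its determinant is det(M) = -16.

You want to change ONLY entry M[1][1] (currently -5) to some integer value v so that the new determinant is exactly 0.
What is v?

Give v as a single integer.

Answer: 3

Derivation:
det is linear in entry M[1][1]: det = old_det + (v - -5) * C_11
Cofactor C_11 = 2
Want det = 0: -16 + (v - -5) * 2 = 0
  (v - -5) = 16 / 2 = 8
  v = -5 + (8) = 3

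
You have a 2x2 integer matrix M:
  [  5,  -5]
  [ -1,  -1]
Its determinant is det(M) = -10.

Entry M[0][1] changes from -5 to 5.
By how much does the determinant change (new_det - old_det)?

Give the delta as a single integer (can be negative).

Answer: 10

Derivation:
Cofactor C_01 = 1
Entry delta = 5 - -5 = 10
Det delta = entry_delta * cofactor = 10 * 1 = 10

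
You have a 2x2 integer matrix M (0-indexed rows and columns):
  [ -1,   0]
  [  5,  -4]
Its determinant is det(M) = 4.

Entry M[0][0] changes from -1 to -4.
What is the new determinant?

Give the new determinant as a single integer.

Answer: 16

Derivation:
det is linear in row 0: changing M[0][0] by delta changes det by delta * cofactor(0,0).
Cofactor C_00 = (-1)^(0+0) * minor(0,0) = -4
Entry delta = -4 - -1 = -3
Det delta = -3 * -4 = 12
New det = 4 + 12 = 16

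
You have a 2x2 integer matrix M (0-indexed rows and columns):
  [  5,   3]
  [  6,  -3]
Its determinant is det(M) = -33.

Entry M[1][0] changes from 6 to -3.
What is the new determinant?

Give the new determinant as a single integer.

det is linear in row 1: changing M[1][0] by delta changes det by delta * cofactor(1,0).
Cofactor C_10 = (-1)^(1+0) * minor(1,0) = -3
Entry delta = -3 - 6 = -9
Det delta = -9 * -3 = 27
New det = -33 + 27 = -6

Answer: -6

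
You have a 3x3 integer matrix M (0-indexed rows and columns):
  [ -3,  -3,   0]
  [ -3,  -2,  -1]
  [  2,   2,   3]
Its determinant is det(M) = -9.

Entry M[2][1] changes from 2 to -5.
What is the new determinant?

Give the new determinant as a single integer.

Answer: 12

Derivation:
det is linear in row 2: changing M[2][1] by delta changes det by delta * cofactor(2,1).
Cofactor C_21 = (-1)^(2+1) * minor(2,1) = -3
Entry delta = -5 - 2 = -7
Det delta = -7 * -3 = 21
New det = -9 + 21 = 12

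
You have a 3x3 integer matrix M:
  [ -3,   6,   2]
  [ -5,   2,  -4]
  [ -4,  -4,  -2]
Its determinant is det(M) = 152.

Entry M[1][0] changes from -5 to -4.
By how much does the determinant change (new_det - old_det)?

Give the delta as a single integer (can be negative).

Cofactor C_10 = 4
Entry delta = -4 - -5 = 1
Det delta = entry_delta * cofactor = 1 * 4 = 4

Answer: 4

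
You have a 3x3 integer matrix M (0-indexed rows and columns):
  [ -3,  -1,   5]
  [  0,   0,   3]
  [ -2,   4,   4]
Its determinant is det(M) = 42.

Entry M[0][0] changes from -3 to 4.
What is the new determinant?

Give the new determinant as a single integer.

Answer: -42

Derivation:
det is linear in row 0: changing M[0][0] by delta changes det by delta * cofactor(0,0).
Cofactor C_00 = (-1)^(0+0) * minor(0,0) = -12
Entry delta = 4 - -3 = 7
Det delta = 7 * -12 = -84
New det = 42 + -84 = -42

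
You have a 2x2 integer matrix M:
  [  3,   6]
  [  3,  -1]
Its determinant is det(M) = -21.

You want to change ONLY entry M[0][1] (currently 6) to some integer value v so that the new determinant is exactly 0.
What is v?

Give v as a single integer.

det is linear in entry M[0][1]: det = old_det + (v - 6) * C_01
Cofactor C_01 = -3
Want det = 0: -21 + (v - 6) * -3 = 0
  (v - 6) = 21 / -3 = -7
  v = 6 + (-7) = -1

Answer: -1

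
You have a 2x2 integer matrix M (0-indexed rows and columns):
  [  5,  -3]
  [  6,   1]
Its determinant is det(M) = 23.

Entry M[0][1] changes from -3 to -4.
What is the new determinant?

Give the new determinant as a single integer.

det is linear in row 0: changing M[0][1] by delta changes det by delta * cofactor(0,1).
Cofactor C_01 = (-1)^(0+1) * minor(0,1) = -6
Entry delta = -4 - -3 = -1
Det delta = -1 * -6 = 6
New det = 23 + 6 = 29

Answer: 29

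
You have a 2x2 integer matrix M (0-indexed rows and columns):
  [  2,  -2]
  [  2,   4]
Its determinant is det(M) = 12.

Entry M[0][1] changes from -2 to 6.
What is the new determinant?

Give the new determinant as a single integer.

det is linear in row 0: changing M[0][1] by delta changes det by delta * cofactor(0,1).
Cofactor C_01 = (-1)^(0+1) * minor(0,1) = -2
Entry delta = 6 - -2 = 8
Det delta = 8 * -2 = -16
New det = 12 + -16 = -4

Answer: -4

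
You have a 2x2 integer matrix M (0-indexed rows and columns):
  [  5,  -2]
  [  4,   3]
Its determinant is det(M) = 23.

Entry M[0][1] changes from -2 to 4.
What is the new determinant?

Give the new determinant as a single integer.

Answer: -1

Derivation:
det is linear in row 0: changing M[0][1] by delta changes det by delta * cofactor(0,1).
Cofactor C_01 = (-1)^(0+1) * minor(0,1) = -4
Entry delta = 4 - -2 = 6
Det delta = 6 * -4 = -24
New det = 23 + -24 = -1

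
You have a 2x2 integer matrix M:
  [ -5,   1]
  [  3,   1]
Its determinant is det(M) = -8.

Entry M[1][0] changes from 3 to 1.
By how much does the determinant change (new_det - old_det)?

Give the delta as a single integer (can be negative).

Cofactor C_10 = -1
Entry delta = 1 - 3 = -2
Det delta = entry_delta * cofactor = -2 * -1 = 2

Answer: 2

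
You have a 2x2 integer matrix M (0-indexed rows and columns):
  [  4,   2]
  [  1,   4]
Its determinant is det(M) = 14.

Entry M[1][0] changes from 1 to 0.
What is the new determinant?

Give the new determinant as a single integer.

Answer: 16

Derivation:
det is linear in row 1: changing M[1][0] by delta changes det by delta * cofactor(1,0).
Cofactor C_10 = (-1)^(1+0) * minor(1,0) = -2
Entry delta = 0 - 1 = -1
Det delta = -1 * -2 = 2
New det = 14 + 2 = 16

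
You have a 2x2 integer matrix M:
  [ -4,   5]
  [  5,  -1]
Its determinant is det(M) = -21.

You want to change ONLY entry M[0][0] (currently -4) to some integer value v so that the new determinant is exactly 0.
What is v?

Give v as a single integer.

Answer: -25

Derivation:
det is linear in entry M[0][0]: det = old_det + (v - -4) * C_00
Cofactor C_00 = -1
Want det = 0: -21 + (v - -4) * -1 = 0
  (v - -4) = 21 / -1 = -21
  v = -4 + (-21) = -25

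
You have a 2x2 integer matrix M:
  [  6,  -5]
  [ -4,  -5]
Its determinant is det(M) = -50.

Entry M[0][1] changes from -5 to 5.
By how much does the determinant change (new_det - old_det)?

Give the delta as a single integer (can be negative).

Answer: 40

Derivation:
Cofactor C_01 = 4
Entry delta = 5 - -5 = 10
Det delta = entry_delta * cofactor = 10 * 4 = 40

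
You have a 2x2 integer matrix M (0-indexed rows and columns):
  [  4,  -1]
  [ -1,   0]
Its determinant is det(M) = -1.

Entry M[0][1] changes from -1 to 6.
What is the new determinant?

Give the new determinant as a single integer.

Answer: 6

Derivation:
det is linear in row 0: changing M[0][1] by delta changes det by delta * cofactor(0,1).
Cofactor C_01 = (-1)^(0+1) * minor(0,1) = 1
Entry delta = 6 - -1 = 7
Det delta = 7 * 1 = 7
New det = -1 + 7 = 6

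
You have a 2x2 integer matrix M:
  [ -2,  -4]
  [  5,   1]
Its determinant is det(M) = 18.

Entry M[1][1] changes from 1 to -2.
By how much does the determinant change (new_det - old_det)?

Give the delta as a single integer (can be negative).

Cofactor C_11 = -2
Entry delta = -2 - 1 = -3
Det delta = entry_delta * cofactor = -3 * -2 = 6

Answer: 6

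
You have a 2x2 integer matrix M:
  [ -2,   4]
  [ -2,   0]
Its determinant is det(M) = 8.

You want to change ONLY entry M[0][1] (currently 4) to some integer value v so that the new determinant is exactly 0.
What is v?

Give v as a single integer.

det is linear in entry M[0][1]: det = old_det + (v - 4) * C_01
Cofactor C_01 = 2
Want det = 0: 8 + (v - 4) * 2 = 0
  (v - 4) = -8 / 2 = -4
  v = 4 + (-4) = 0

Answer: 0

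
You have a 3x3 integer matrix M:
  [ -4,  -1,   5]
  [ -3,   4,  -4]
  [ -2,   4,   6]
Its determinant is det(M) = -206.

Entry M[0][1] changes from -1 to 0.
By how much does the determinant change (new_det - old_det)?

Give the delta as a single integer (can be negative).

Answer: 26

Derivation:
Cofactor C_01 = 26
Entry delta = 0 - -1 = 1
Det delta = entry_delta * cofactor = 1 * 26 = 26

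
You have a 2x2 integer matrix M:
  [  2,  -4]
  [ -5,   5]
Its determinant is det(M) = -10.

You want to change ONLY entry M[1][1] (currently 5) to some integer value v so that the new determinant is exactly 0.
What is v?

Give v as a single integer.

det is linear in entry M[1][1]: det = old_det + (v - 5) * C_11
Cofactor C_11 = 2
Want det = 0: -10 + (v - 5) * 2 = 0
  (v - 5) = 10 / 2 = 5
  v = 5 + (5) = 10

Answer: 10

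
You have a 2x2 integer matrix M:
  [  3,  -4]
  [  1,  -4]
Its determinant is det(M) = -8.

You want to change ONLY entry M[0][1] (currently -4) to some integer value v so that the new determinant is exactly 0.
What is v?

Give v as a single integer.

Answer: -12

Derivation:
det is linear in entry M[0][1]: det = old_det + (v - -4) * C_01
Cofactor C_01 = -1
Want det = 0: -8 + (v - -4) * -1 = 0
  (v - -4) = 8 / -1 = -8
  v = -4 + (-8) = -12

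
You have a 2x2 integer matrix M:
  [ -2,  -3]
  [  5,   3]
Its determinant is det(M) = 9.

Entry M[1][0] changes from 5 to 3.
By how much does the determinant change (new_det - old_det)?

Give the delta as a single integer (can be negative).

Answer: -6

Derivation:
Cofactor C_10 = 3
Entry delta = 3 - 5 = -2
Det delta = entry_delta * cofactor = -2 * 3 = -6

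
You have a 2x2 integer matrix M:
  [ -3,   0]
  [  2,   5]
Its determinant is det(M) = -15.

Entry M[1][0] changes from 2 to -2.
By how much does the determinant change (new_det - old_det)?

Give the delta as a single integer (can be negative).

Cofactor C_10 = 0
Entry delta = -2 - 2 = -4
Det delta = entry_delta * cofactor = -4 * 0 = 0

Answer: 0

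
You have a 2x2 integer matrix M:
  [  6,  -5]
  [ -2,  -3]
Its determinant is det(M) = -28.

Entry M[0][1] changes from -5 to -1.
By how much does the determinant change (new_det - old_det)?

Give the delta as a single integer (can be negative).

Answer: 8

Derivation:
Cofactor C_01 = 2
Entry delta = -1 - -5 = 4
Det delta = entry_delta * cofactor = 4 * 2 = 8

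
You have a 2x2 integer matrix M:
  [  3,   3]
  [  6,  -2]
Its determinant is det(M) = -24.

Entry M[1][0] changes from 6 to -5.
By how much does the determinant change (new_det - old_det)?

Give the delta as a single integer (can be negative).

Answer: 33

Derivation:
Cofactor C_10 = -3
Entry delta = -5 - 6 = -11
Det delta = entry_delta * cofactor = -11 * -3 = 33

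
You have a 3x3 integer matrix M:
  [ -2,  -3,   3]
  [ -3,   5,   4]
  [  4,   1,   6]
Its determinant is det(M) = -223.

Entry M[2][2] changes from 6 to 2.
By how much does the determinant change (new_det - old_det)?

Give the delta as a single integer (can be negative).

Answer: 76

Derivation:
Cofactor C_22 = -19
Entry delta = 2 - 6 = -4
Det delta = entry_delta * cofactor = -4 * -19 = 76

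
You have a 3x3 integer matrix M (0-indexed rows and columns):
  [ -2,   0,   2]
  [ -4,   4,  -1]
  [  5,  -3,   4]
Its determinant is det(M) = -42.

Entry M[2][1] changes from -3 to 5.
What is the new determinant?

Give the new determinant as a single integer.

Answer: -122

Derivation:
det is linear in row 2: changing M[2][1] by delta changes det by delta * cofactor(2,1).
Cofactor C_21 = (-1)^(2+1) * minor(2,1) = -10
Entry delta = 5 - -3 = 8
Det delta = 8 * -10 = -80
New det = -42 + -80 = -122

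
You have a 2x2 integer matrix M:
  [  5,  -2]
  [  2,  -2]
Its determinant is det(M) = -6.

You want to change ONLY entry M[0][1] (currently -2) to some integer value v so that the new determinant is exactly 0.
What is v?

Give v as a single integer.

det is linear in entry M[0][1]: det = old_det + (v - -2) * C_01
Cofactor C_01 = -2
Want det = 0: -6 + (v - -2) * -2 = 0
  (v - -2) = 6 / -2 = -3
  v = -2 + (-3) = -5

Answer: -5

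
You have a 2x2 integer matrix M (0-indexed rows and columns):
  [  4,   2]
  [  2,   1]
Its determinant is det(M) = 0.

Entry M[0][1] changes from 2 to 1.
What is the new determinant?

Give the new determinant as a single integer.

Answer: 2

Derivation:
det is linear in row 0: changing M[0][1] by delta changes det by delta * cofactor(0,1).
Cofactor C_01 = (-1)^(0+1) * minor(0,1) = -2
Entry delta = 1 - 2 = -1
Det delta = -1 * -2 = 2
New det = 0 + 2 = 2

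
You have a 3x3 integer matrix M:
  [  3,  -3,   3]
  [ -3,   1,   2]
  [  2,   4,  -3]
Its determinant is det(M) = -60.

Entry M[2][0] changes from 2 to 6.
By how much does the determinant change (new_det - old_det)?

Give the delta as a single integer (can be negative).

Answer: -36

Derivation:
Cofactor C_20 = -9
Entry delta = 6 - 2 = 4
Det delta = entry_delta * cofactor = 4 * -9 = -36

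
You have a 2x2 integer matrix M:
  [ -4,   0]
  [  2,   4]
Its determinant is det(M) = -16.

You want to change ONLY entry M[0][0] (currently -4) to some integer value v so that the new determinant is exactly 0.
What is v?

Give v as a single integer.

det is linear in entry M[0][0]: det = old_det + (v - -4) * C_00
Cofactor C_00 = 4
Want det = 0: -16 + (v - -4) * 4 = 0
  (v - -4) = 16 / 4 = 4
  v = -4 + (4) = 0

Answer: 0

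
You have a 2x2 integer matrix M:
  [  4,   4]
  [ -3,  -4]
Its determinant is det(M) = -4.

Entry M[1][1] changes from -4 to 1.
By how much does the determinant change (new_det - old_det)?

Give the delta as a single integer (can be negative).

Cofactor C_11 = 4
Entry delta = 1 - -4 = 5
Det delta = entry_delta * cofactor = 5 * 4 = 20

Answer: 20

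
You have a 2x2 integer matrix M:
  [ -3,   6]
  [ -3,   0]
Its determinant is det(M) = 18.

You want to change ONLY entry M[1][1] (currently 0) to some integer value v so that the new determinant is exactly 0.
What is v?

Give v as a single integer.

det is linear in entry M[1][1]: det = old_det + (v - 0) * C_11
Cofactor C_11 = -3
Want det = 0: 18 + (v - 0) * -3 = 0
  (v - 0) = -18 / -3 = 6
  v = 0 + (6) = 6

Answer: 6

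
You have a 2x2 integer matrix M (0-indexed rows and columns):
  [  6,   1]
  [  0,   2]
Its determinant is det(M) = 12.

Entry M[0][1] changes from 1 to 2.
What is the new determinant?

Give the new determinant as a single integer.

Answer: 12

Derivation:
det is linear in row 0: changing M[0][1] by delta changes det by delta * cofactor(0,1).
Cofactor C_01 = (-1)^(0+1) * minor(0,1) = 0
Entry delta = 2 - 1 = 1
Det delta = 1 * 0 = 0
New det = 12 + 0 = 12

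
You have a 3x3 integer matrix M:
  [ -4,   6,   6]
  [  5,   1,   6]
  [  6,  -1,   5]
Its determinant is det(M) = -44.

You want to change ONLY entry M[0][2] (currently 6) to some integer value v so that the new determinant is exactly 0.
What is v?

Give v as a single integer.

Answer: 2

Derivation:
det is linear in entry M[0][2]: det = old_det + (v - 6) * C_02
Cofactor C_02 = -11
Want det = 0: -44 + (v - 6) * -11 = 0
  (v - 6) = 44 / -11 = -4
  v = 6 + (-4) = 2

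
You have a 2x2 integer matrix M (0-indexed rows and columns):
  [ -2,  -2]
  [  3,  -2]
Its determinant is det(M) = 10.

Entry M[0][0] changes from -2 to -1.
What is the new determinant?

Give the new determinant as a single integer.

det is linear in row 0: changing M[0][0] by delta changes det by delta * cofactor(0,0).
Cofactor C_00 = (-1)^(0+0) * minor(0,0) = -2
Entry delta = -1 - -2 = 1
Det delta = 1 * -2 = -2
New det = 10 + -2 = 8

Answer: 8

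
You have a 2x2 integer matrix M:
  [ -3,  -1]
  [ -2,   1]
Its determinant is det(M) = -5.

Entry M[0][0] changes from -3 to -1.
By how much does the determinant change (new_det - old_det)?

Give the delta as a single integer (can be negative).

Cofactor C_00 = 1
Entry delta = -1 - -3 = 2
Det delta = entry_delta * cofactor = 2 * 1 = 2

Answer: 2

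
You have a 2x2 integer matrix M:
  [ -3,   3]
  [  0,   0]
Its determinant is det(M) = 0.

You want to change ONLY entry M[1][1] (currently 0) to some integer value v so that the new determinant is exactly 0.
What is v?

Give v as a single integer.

Answer: 0

Derivation:
det is linear in entry M[1][1]: det = old_det + (v - 0) * C_11
Cofactor C_11 = -3
Want det = 0: 0 + (v - 0) * -3 = 0
  (v - 0) = 0 / -3 = 0
  v = 0 + (0) = 0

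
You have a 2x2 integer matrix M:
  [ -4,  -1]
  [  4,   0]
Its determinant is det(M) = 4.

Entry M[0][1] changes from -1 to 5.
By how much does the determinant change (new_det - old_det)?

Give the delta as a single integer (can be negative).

Cofactor C_01 = -4
Entry delta = 5 - -1 = 6
Det delta = entry_delta * cofactor = 6 * -4 = -24

Answer: -24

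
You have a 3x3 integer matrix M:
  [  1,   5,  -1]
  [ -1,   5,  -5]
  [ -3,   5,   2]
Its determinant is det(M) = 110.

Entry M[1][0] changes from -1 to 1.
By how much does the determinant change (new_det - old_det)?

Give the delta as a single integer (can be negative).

Answer: -30

Derivation:
Cofactor C_10 = -15
Entry delta = 1 - -1 = 2
Det delta = entry_delta * cofactor = 2 * -15 = -30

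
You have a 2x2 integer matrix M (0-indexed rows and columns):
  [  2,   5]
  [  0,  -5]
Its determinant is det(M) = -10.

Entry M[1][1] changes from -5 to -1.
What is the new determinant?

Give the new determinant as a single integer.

Answer: -2

Derivation:
det is linear in row 1: changing M[1][1] by delta changes det by delta * cofactor(1,1).
Cofactor C_11 = (-1)^(1+1) * minor(1,1) = 2
Entry delta = -1 - -5 = 4
Det delta = 4 * 2 = 8
New det = -10 + 8 = -2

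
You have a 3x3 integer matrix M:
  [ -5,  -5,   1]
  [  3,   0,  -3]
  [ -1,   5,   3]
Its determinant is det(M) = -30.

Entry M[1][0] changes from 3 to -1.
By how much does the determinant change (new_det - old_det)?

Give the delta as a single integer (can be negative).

Cofactor C_10 = 20
Entry delta = -1 - 3 = -4
Det delta = entry_delta * cofactor = -4 * 20 = -80

Answer: -80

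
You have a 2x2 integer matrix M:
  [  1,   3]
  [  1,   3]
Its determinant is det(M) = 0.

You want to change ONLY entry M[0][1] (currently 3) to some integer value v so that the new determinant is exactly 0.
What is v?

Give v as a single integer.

det is linear in entry M[0][1]: det = old_det + (v - 3) * C_01
Cofactor C_01 = -1
Want det = 0: 0 + (v - 3) * -1 = 0
  (v - 3) = 0 / -1 = 0
  v = 3 + (0) = 3

Answer: 3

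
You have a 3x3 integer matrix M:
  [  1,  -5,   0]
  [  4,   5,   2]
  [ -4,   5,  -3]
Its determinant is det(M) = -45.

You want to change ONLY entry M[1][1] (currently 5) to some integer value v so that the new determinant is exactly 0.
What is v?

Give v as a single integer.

Answer: -10

Derivation:
det is linear in entry M[1][1]: det = old_det + (v - 5) * C_11
Cofactor C_11 = -3
Want det = 0: -45 + (v - 5) * -3 = 0
  (v - 5) = 45 / -3 = -15
  v = 5 + (-15) = -10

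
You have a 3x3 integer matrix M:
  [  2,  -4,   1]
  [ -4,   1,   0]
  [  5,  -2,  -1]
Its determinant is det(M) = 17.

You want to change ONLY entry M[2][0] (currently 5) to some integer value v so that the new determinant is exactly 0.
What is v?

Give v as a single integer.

Answer: 22

Derivation:
det is linear in entry M[2][0]: det = old_det + (v - 5) * C_20
Cofactor C_20 = -1
Want det = 0: 17 + (v - 5) * -1 = 0
  (v - 5) = -17 / -1 = 17
  v = 5 + (17) = 22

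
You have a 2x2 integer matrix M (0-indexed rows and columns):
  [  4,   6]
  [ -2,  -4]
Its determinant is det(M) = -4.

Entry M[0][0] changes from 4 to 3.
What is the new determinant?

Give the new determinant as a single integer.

Answer: 0

Derivation:
det is linear in row 0: changing M[0][0] by delta changes det by delta * cofactor(0,0).
Cofactor C_00 = (-1)^(0+0) * minor(0,0) = -4
Entry delta = 3 - 4 = -1
Det delta = -1 * -4 = 4
New det = -4 + 4 = 0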